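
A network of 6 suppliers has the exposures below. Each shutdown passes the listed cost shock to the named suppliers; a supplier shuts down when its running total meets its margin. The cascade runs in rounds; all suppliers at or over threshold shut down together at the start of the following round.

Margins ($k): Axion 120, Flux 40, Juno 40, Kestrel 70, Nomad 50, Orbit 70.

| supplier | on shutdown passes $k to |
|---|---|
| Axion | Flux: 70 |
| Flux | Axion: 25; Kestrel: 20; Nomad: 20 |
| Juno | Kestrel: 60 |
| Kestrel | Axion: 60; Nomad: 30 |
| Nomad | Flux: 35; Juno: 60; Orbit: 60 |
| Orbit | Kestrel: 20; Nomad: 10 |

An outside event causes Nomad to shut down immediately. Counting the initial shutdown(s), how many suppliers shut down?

Round 1 — Nomad shuts down (initial).
  Flux: +35 → 35 < 40
  Juno: +60 → 60 ≥ 40
  Orbit: +60 → 60 < 70
Round 2 — Juno shuts down.
  Kestrel: +60 → 60 < 70
No further shutdowns.

2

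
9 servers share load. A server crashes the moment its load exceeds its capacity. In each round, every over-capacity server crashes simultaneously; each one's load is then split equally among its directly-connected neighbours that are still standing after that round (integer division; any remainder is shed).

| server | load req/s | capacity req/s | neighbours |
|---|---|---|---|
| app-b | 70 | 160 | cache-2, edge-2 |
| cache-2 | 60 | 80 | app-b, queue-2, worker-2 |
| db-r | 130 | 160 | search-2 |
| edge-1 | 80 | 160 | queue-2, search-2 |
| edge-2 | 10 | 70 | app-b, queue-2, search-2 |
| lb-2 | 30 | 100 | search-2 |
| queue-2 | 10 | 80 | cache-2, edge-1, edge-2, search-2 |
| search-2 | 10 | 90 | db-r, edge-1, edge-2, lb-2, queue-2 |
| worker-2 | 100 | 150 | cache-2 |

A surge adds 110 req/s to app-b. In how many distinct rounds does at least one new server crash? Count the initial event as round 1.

Round 1 — app-b at 180 > 160. app-b crashes.
  app-b sheds 180 req/s to cache-2, edge-2: 90 each.
    cache-2: 60+90 = 150 > 80
    edge-2: 10+90 = 100 > 70
Round 2 — cache-2, edge-2 crash.
  cache-2 sheds 150 req/s to queue-2, worker-2: 75 each.
    queue-2: 10+75 = 85 > 80
    worker-2: 100+75 = 175 > 150
  edge-2 sheds 100 req/s to queue-2, search-2: 50 each.
    queue-2: 85+50 = 135 > 80
    search-2: 10+50 = 60 ≤ 90
Round 3 — queue-2, worker-2 crash.
  queue-2 sheds 135 req/s to edge-1, search-2: 67 each (1 lost).
    edge-1: 80+67 = 147 ≤ 160
    search-2: 60+67 = 127 > 90
  worker-2 sheds 175 req/s: no online neighbours, lost.
Round 4 — search-2 crashes.
  search-2 sheds 127 req/s to db-r, edge-1, lb-2: 42 each (1 lost).
    db-r: 130+42 = 172 > 160
    edge-1: 147+42 = 189 > 160
    lb-2: 30+42 = 72 ≤ 100
Round 5 — db-r, edge-1 crash.
  db-r sheds 172 req/s: no online neighbours, lost.
  edge-1 sheds 189 req/s: no online neighbours, lost.
No further crashes.

5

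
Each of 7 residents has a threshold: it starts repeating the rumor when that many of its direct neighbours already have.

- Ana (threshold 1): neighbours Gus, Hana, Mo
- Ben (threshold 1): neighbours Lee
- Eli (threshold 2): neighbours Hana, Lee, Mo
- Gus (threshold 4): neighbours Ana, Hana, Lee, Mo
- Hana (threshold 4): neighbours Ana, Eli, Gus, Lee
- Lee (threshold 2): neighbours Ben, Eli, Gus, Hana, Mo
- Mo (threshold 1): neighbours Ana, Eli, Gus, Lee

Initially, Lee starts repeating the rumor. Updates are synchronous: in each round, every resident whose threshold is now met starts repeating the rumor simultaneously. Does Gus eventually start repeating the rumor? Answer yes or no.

Round 1 — Lee starts repeating the rumor (initial).
Round 2 — checking thresholds:
  Ben: 1 of 1 neighbours ≥ 1, starts repeating the rumor.
  Eli: 1 of 3 neighbours < 2, holds.
  Gus: 1 of 4 neighbours < 4, holds.
  Hana: 1 of 4 neighbours < 4, holds.
  Mo: 1 of 4 neighbours ≥ 1, starts repeating the rumor.
Round 3 — checking thresholds:
  Ana: 1 of 3 neighbours ≥ 1, starts repeating the rumor.
  Eli: 2 of 3 neighbours ≥ 2, starts repeating the rumor.
  Gus: 2 of 4 neighbours < 4, holds.
  Hana: 1 of 4 neighbours < 4, holds.
Round 4 — no new spreads; cascade stops.

no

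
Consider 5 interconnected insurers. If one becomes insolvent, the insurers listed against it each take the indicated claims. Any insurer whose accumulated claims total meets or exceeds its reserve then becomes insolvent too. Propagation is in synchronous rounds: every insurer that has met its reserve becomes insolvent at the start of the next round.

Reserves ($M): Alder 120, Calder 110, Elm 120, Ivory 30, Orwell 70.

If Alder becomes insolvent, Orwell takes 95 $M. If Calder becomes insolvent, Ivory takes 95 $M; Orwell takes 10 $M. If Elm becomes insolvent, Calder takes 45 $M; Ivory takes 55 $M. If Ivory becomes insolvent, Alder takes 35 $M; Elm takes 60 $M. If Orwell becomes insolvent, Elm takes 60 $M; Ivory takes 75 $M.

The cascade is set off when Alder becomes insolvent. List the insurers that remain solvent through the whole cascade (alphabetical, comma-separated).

Calder

Round 1 — Alder becomes insolvent (initial).
  Orwell: +95 → 95 ≥ 70
Round 2 — Orwell becomes insolvent.
  Elm: +60 → 60 < 120
  Ivory: +75 → 75 ≥ 30
Round 3 — Ivory becomes insolvent.
  Elm: +60 → 120 ≥ 120
Round 4 — Elm becomes insolvent.
  Calder: +45 → 45 < 110
No further insolvencies.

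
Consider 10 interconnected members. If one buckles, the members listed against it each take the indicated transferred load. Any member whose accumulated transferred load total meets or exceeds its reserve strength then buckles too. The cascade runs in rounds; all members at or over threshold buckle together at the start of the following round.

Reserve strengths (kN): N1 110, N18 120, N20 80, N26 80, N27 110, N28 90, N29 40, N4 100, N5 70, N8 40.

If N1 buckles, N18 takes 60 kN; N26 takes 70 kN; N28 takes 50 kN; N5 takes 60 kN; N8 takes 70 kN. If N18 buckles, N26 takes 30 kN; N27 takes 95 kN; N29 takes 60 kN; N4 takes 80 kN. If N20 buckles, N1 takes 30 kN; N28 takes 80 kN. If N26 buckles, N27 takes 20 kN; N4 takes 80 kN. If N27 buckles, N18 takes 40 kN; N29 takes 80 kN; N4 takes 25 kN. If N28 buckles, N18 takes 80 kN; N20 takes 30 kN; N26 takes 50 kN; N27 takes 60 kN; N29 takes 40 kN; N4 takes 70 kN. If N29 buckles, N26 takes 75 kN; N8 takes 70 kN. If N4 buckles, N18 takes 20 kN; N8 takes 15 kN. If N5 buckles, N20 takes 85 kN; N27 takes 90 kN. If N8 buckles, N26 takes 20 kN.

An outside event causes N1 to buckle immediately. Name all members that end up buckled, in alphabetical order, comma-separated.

N1, N26, N8

Round 1 — N1 buckles (initial).
  N18: +60 → 60 < 120
  N26: +70 → 70 < 80
  N28: +50 → 50 < 90
  N5: +60 → 60 < 70
  N8: +70 → 70 ≥ 40
Round 2 — N8 buckles.
  N26: +20 → 90 ≥ 80
Round 3 — N26 buckles.
  N27: +20 → 20 < 110
  N4: +80 → 80 < 100
No further bucklings.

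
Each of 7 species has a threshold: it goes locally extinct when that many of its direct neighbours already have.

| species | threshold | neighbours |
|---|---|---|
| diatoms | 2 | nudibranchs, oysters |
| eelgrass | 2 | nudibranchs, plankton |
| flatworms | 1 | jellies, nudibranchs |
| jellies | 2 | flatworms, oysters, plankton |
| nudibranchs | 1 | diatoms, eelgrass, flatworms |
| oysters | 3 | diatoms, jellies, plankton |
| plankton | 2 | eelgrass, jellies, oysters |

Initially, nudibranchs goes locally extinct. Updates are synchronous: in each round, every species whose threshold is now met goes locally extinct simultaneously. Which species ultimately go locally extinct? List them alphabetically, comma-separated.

Round 1 — nudibranchs goes locally extinct (initial).
Round 2 — checking thresholds:
  diatoms: 1 of 2 neighbours < 2, below threshold.
  eelgrass: 1 of 2 neighbours < 2, below threshold.
  flatworms: 1 of 2 neighbours ≥ 1, goes locally extinct.
Round 3 — no new extinctions; cascade stops.

flatworms, nudibranchs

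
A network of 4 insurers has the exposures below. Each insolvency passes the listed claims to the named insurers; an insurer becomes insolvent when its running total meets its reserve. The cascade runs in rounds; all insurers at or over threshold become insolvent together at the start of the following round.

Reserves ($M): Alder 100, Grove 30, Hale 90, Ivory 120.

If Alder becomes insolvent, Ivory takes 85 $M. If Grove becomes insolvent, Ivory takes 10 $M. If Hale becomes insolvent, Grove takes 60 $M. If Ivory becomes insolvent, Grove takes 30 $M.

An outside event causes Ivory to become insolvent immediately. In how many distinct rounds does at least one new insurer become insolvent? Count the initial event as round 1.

Round 1 — Ivory becomes insolvent (initial).
  Grove: +30 → 30 ≥ 30
Round 2 — Grove becomes insolvent.
No further insolvencies.

2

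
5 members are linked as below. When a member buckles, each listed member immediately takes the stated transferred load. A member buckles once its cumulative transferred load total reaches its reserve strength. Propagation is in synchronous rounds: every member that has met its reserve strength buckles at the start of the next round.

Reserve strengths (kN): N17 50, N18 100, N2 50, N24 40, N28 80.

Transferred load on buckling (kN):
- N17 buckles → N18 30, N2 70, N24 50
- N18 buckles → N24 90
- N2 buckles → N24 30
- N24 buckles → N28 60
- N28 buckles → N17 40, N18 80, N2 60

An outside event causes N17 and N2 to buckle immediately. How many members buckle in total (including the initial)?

Round 1 — N17, N2 buckle (initial).
  N18: +30 → 30 < 100
  N24: +50+30 → 80 ≥ 40
Round 2 — N24 buckles.
  N28: +60 → 60 < 80
No further bucklings.

3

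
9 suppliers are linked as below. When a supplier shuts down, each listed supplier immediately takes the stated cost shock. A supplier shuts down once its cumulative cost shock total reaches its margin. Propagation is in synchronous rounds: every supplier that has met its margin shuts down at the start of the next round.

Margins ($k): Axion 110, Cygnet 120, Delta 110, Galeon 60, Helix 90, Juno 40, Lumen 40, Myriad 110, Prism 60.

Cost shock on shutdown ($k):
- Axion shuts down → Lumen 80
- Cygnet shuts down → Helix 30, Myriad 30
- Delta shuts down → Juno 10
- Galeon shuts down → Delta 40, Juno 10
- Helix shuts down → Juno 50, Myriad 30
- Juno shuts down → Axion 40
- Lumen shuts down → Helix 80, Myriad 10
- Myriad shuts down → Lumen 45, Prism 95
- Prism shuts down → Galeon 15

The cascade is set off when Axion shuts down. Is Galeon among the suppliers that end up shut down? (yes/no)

Round 1 — Axion shuts down (initial).
  Lumen: +80 → 80 ≥ 40
Round 2 — Lumen shuts down.
  Helix: +80 → 80 < 90
  Myriad: +10 → 10 < 110
No further shutdowns.

no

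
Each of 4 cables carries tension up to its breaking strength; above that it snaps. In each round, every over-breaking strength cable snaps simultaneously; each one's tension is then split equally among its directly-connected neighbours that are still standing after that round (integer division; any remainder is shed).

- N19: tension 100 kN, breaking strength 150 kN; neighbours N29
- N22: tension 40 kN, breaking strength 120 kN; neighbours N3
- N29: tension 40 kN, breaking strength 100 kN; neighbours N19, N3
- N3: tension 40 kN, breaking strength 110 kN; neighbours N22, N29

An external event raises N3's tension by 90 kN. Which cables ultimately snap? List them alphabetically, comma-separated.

N19, N29, N3

Round 1 — N3 at 130 > 110. N3 snaps.
  N3 sheds 130 kN to N22, N29: 65 each.
    N22: 40+65 = 105 ≤ 120
    N29: 40+65 = 105 > 100
Round 2 — N29 snaps.
  N29 sheds 105 kN to N19: 105 each.
    N19: 100+105 = 205 > 150
Round 3 — N19 snaps.
  N19 sheds 205 kN: no online neighbours, lost.
No further breaks.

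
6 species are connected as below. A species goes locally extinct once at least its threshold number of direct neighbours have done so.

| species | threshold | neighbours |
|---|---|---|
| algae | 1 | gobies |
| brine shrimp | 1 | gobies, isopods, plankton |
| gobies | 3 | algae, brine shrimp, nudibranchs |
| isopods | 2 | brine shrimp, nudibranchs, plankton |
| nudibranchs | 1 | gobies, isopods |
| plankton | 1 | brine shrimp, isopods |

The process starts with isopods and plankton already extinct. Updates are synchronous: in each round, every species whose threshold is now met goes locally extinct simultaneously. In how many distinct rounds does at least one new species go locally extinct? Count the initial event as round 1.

Round 1 — isopods, plankton go locally extinct (initial).
Round 2 — checking thresholds:
  brine shrimp: 2 of 3 neighbours ≥ 1, goes locally extinct.
  nudibranchs: 1 of 2 neighbours ≥ 1, goes locally extinct.
Round 3 — no new extinctions; cascade stops.

2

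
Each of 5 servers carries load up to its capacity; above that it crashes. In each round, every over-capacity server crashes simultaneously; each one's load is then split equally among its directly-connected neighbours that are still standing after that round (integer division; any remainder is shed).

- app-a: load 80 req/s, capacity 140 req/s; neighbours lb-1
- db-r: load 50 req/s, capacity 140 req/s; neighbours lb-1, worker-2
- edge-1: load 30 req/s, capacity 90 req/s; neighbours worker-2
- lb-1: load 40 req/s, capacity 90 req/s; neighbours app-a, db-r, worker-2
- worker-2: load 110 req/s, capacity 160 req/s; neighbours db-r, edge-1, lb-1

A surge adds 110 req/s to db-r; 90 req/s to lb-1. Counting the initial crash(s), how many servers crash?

Round 1 — db-r at 160 > 140; lb-1 at 130 > 90. db-r, lb-1 crash.
  db-r sheds 160 req/s to worker-2: 160 each.
    worker-2: 110+160 = 270 > 160
  lb-1 sheds 130 req/s to app-a, worker-2: 65 each.
    app-a: 80+65 = 145 > 140
    worker-2: 270+65 = 335 > 160
Round 2 — app-a, worker-2 crash.
  app-a sheds 145 req/s: no online neighbours, lost.
  worker-2 sheds 335 req/s to edge-1: 335 each.
    edge-1: 30+335 = 365 > 90
Round 3 — edge-1 crashes.
  edge-1 sheds 365 req/s: no online neighbours, lost.
No further crashes.

5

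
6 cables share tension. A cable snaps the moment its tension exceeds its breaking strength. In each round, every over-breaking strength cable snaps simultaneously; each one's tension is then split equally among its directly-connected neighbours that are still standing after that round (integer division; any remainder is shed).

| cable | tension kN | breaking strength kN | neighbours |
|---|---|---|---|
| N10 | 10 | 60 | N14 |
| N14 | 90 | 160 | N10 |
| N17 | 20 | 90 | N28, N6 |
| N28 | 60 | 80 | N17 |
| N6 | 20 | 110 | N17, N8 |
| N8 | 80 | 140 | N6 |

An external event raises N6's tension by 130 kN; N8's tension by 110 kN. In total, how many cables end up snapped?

Round 1 — N6 at 150 > 110; N8 at 190 > 140. N6, N8 snap.
  N6 sheds 150 kN to N17: 150 each.
    N17: 20+150 = 170 > 90
  N8 sheds 190 kN: no online neighbours, lost.
Round 2 — N17 snaps.
  N17 sheds 170 kN to N28: 170 each.
    N28: 60+170 = 230 > 80
Round 3 — N28 snaps.
  N28 sheds 230 kN: no online neighbours, lost.
No further breaks.

4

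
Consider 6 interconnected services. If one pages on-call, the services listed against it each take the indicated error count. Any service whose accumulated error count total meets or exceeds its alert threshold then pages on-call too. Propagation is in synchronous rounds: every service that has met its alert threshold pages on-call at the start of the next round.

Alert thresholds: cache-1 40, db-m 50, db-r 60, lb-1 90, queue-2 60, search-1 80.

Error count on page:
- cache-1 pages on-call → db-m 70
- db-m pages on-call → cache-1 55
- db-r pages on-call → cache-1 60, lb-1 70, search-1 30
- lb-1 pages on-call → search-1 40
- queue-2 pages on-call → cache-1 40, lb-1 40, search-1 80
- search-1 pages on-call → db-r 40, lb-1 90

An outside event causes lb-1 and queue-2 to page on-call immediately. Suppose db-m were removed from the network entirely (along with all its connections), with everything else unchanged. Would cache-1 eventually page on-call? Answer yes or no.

With db-m removed:
Round 1 — lb-1, queue-2 page on-call (initial).
  cache-1: +40 → 40 ≥ 40
  search-1: +40+80 → 120 ≥ 80
Round 2 — cache-1, search-1 page on-call.
  db-r: +40 → 40 < 60
No further pages.

yes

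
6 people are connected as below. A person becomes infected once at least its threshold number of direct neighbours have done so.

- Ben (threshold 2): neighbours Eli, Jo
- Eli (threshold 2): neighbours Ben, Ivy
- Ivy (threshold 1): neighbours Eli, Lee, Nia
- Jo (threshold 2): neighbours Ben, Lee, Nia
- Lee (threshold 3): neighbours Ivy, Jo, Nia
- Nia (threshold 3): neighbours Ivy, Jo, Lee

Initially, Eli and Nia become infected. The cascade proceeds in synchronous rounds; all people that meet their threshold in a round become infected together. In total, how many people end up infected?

Round 1 — Eli, Nia become infected (initial).
Round 2 — checking thresholds:
  Ben: 1 of 2 neighbours < 2, below threshold.
  Ivy: 2 of 3 neighbours ≥ 1, becomes infected.
  Jo: 1 of 3 neighbours < 2, below threshold.
  Lee: 1 of 3 neighbours < 3, below threshold.
Round 3 — no new infections; cascade stops.

3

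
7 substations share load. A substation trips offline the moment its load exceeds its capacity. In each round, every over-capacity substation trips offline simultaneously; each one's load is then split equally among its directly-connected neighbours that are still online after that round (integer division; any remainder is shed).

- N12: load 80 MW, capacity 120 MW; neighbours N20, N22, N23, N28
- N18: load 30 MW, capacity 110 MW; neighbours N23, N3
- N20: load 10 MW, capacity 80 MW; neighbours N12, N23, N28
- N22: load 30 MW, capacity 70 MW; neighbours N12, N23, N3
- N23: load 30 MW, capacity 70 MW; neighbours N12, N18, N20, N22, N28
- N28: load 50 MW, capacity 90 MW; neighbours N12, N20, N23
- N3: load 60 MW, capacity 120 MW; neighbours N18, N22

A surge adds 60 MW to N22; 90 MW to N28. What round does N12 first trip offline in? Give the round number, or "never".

2

Round 1 — N22 at 90 > 70; N28 at 140 > 90. N22, N28 trip offline.
  N22 sheds 90 MW to N12, N23, N3: 30 each.
    N12: 80+30 = 110 ≤ 120
    N23: 30+30 = 60 ≤ 70
    N3: 60+30 = 90 ≤ 120
  N28 sheds 140 MW to N12, N20, N23: 46 each (2 lost).
    N12: 110+46 = 156 > 120
    N20: 10+46 = 56 ≤ 80
    N23: 60+46 = 106 > 70
Round 2 — N12, N23 trip offline.
  N12 sheds 156 MW to N20: 156 each.
    N20: 56+156 = 212 > 80
  N23 sheds 106 MW to N18, N20: 53 each.
    N18: 30+53 = 83 ≤ 110
    N20: 212+53 = 265 > 80
Round 3 — N20 trips offline.
  N20 sheds 265 MW: no online neighbours, lost.
No further trips.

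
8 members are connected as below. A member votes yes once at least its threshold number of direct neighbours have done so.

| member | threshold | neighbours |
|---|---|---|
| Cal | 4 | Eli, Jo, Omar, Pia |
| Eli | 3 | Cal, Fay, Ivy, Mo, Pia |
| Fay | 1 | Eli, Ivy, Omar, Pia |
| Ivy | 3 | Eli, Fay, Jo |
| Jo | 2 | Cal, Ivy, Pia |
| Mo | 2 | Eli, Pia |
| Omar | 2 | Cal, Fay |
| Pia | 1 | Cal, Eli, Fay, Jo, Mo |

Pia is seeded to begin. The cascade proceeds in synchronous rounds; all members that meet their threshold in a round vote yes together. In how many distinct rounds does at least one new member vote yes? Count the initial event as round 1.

2

Round 1 — Pia votes yes (initial).
Round 2 — checking thresholds:
  Cal: 1 of 4 neighbours < 4, holds.
  Eli: 1 of 5 neighbours < 3, holds.
  Fay: 1 of 4 neighbours ≥ 1, votes yes.
  Jo: 1 of 3 neighbours < 2, holds.
  Mo: 1 of 2 neighbours < 2, holds.
Round 3 — no new yes votes; cascade stops.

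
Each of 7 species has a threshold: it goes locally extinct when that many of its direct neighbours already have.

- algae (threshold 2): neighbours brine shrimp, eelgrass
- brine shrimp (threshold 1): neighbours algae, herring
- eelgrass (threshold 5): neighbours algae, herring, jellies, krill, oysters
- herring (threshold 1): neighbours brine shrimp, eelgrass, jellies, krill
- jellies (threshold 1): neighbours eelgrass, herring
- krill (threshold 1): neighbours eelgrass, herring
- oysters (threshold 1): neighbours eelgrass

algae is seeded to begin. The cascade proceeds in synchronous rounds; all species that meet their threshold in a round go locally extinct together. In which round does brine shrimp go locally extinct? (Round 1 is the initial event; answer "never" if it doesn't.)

Round 1 — algae goes locally extinct (initial).
Round 2 — checking thresholds:
  brine shrimp: 1 of 2 neighbours ≥ 1, goes locally extinct.
  eelgrass: 1 of 5 neighbours < 5, not yet.
Round 3 — checking thresholds:
  eelgrass: 1 of 5 neighbours < 5, not yet.
  herring: 1 of 4 neighbours ≥ 1, goes locally extinct.
Round 4 — checking thresholds:
  eelgrass: 2 of 5 neighbours < 5, not yet.
  jellies: 1 of 2 neighbours ≥ 1, goes locally extinct.
  krill: 1 of 2 neighbours ≥ 1, goes locally extinct.
Round 5 — no new extinctions; cascade stops.

2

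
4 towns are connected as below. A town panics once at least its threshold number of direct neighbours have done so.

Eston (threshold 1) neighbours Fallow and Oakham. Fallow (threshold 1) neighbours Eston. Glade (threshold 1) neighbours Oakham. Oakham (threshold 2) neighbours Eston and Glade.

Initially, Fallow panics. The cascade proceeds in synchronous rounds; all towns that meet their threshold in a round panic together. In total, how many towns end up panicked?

Round 1 — Fallow panics (initial).
Round 2 — checking thresholds:
  Eston: 1 of 2 neighbours ≥ 1, panics.
Round 3 — no new panics; cascade stops.

2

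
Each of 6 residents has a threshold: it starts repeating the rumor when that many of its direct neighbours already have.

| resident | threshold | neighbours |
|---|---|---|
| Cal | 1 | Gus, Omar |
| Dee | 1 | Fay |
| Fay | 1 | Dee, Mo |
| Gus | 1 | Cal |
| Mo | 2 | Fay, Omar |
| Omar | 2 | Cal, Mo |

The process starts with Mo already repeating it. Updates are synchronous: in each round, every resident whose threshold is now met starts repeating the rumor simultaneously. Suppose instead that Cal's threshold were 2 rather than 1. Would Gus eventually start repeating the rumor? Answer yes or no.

no

With Cal's threshold at 2:
Round 1 — Mo starts repeating the rumor (initial).
Round 2 — checking thresholds:
  Fay: 1 of 2 neighbours ≥ 1, starts repeating the rumor.
  Omar: 1 of 2 neighbours < 2, holds.
Round 3 — checking thresholds:
  Dee: 1 of 1 neighbours ≥ 1, starts repeating the rumor.
  Omar: 1 of 2 neighbours < 2, holds.
Round 4 — no new spreads; cascade stops.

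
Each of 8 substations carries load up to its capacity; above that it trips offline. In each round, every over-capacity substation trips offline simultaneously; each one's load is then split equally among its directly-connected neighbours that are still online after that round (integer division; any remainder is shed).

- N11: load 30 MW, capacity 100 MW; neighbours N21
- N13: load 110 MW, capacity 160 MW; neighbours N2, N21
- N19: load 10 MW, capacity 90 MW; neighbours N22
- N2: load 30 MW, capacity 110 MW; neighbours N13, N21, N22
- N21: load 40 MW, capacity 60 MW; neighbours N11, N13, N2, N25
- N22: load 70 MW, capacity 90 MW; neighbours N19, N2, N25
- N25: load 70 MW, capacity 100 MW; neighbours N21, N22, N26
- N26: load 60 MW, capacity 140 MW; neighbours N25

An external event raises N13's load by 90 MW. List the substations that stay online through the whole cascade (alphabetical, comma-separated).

N11

Round 1 — N13 at 200 > 160. N13 trips offline.
  N13 sheds 200 MW to N2, N21: 100 each.
    N2: 30+100 = 130 > 110
    N21: 40+100 = 140 > 60
Round 2 — N2, N21 trip offline.
  N2 sheds 130 MW to N22: 130 each.
    N22: 70+130 = 200 > 90
  N21 sheds 140 MW to N11, N25: 70 each.
    N11: 30+70 = 100 ≤ 100
    N25: 70+70 = 140 > 100
Round 3 — N22, N25 trip offline.
  N22 sheds 200 MW to N19: 200 each.
    N19: 10+200 = 210 > 90
  N25 sheds 140 MW to N26: 140 each.
    N26: 60+140 = 200 > 140
Round 4 — N19, N26 trip offline.
  N19 sheds 210 MW: no online neighbours, lost.
  N26 sheds 200 MW: no online neighbours, lost.
No further trips.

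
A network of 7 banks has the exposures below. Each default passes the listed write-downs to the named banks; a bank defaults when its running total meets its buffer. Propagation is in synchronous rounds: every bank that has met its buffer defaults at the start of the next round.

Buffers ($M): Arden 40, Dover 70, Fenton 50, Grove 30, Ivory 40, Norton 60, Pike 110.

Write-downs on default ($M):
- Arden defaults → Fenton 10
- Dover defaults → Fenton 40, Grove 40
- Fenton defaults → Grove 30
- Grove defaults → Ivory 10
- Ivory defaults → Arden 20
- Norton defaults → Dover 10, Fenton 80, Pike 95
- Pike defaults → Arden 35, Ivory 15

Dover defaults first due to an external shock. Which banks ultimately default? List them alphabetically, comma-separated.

Round 1 — Dover defaults (initial).
  Fenton: +40 → 40 < 50
  Grove: +40 → 40 ≥ 30
Round 2 — Grove defaults.
  Ivory: +10 → 10 < 40
No further defaults.

Dover, Grove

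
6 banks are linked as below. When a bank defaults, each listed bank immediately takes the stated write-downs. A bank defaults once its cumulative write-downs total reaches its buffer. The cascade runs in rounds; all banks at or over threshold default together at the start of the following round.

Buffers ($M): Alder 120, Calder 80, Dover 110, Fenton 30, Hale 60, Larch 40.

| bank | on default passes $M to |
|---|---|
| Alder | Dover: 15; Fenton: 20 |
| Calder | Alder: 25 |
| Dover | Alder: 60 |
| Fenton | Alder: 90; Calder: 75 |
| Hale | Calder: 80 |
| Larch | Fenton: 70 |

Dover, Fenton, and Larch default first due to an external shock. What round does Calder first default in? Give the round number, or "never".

never

Round 1 — Dover, Fenton, Larch default (initial).
  Alder: +60+90 → 150 ≥ 120
  Calder: +75 → 75 < 80
Round 2 — Alder defaults.
No further defaults.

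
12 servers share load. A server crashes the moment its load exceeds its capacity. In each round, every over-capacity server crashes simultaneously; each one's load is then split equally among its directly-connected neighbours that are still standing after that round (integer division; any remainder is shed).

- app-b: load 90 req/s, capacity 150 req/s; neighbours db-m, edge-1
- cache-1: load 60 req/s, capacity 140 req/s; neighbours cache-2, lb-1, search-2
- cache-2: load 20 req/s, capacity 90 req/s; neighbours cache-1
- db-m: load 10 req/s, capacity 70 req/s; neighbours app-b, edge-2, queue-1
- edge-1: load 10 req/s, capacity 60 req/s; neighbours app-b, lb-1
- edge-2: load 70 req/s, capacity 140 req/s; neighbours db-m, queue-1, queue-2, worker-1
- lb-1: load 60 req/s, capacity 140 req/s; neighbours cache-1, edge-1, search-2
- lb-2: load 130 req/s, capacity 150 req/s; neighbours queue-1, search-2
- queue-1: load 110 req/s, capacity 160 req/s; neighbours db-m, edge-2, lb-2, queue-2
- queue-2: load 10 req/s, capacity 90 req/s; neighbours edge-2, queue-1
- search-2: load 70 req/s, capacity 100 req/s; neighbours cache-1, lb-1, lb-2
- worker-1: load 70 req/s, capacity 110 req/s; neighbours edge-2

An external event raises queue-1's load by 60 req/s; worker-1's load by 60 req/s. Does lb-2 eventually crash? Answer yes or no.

yes

Round 1 — queue-1 at 170 > 160; worker-1 at 130 > 110. queue-1, worker-1 crash.
  queue-1 sheds 170 req/s to db-m, edge-2, lb-2, queue-2: 42 each (2 lost).
    db-m: 10+42 = 52 ≤ 70
    edge-2: 70+42 = 112 ≤ 140
    lb-2: 130+42 = 172 > 150
    queue-2: 10+42 = 52 ≤ 90
  worker-1 sheds 130 req/s to edge-2: 130 each.
    edge-2: 112+130 = 242 > 140
Round 2 — edge-2, lb-2 crash.
  edge-2 sheds 242 req/s to db-m, queue-2: 121 each.
    db-m: 52+121 = 173 > 70
    queue-2: 52+121 = 173 > 90
  lb-2 sheds 172 req/s to search-2: 172 each.
    search-2: 70+172 = 242 > 100
Round 3 — db-m, queue-2, search-2 crash.
  db-m sheds 173 req/s to app-b: 173 each.
    app-b: 90+173 = 263 > 150
  queue-2 sheds 173 req/s: no online neighbours, lost.
  search-2 sheds 242 req/s to cache-1, lb-1: 121 each.
    cache-1: 60+121 = 181 > 140
    lb-1: 60+121 = 181 > 140
Round 4 — app-b, cache-1, lb-1 crash.
  app-b sheds 263 req/s to edge-1: 263 each.
    edge-1: 10+263 = 273 > 60
  cache-1 sheds 181 req/s to cache-2: 181 each.
    cache-2: 20+181 = 201 > 90
  lb-1 sheds 181 req/s to edge-1: 181 each.
    edge-1: 273+181 = 454 > 60
Round 5 — cache-2, edge-1 crash.
  cache-2 sheds 201 req/s: no online neighbours, lost.
  edge-1 sheds 454 req/s: no online neighbours, lost.
No further crashes.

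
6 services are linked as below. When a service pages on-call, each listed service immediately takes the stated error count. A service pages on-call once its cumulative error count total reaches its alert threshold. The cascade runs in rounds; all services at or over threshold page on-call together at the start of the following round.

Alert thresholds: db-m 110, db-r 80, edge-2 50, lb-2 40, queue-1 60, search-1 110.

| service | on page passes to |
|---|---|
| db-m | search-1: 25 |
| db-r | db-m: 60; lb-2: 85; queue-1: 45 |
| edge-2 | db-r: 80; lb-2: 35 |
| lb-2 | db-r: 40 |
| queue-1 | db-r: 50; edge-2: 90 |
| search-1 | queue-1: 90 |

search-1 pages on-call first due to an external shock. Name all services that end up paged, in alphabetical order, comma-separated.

db-r, edge-2, lb-2, queue-1, search-1

Round 1 — search-1 pages on-call (initial).
  queue-1: +90 → 90 ≥ 60
Round 2 — queue-1 pages on-call.
  db-r: +50 → 50 < 80
  edge-2: +90 → 90 ≥ 50
Round 3 — edge-2 pages on-call.
  db-r: +80 → 130 ≥ 80
  lb-2: +35 → 35 < 40
Round 4 — db-r pages on-call.
  db-m: +60 → 60 < 110
  lb-2: +85 → 120 ≥ 40
Round 5 — lb-2 pages on-call.
No further pages.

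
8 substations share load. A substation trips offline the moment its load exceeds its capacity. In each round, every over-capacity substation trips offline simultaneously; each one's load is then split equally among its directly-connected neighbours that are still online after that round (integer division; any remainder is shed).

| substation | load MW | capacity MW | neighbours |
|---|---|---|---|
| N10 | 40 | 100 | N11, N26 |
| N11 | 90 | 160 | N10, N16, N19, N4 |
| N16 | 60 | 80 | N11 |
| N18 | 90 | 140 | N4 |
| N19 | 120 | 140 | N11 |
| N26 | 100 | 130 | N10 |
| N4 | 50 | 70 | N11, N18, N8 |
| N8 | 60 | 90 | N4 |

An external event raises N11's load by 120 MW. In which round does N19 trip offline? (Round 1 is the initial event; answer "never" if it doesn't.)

Round 1 — N11 at 210 > 160. N11 trips offline.
  N11 sheds 210 MW to N10, N16, N19, N4: 52 each (2 lost).
    N10: 40+52 = 92 ≤ 100
    N16: 60+52 = 112 > 80
    N19: 120+52 = 172 > 140
    N4: 50+52 = 102 > 70
Round 2 — N16, N19, N4 trip offline.
  N16 sheds 112 MW: no online neighbours, lost.
  N19 sheds 172 MW: no online neighbours, lost.
  N4 sheds 102 MW to N18, N8: 51 each.
    N18: 90+51 = 141 > 140
    N8: 60+51 = 111 > 90
Round 3 — N18, N8 trip offline.
  N18 sheds 141 MW: no online neighbours, lost.
  N8 sheds 111 MW: no online neighbours, lost.
No further trips.

2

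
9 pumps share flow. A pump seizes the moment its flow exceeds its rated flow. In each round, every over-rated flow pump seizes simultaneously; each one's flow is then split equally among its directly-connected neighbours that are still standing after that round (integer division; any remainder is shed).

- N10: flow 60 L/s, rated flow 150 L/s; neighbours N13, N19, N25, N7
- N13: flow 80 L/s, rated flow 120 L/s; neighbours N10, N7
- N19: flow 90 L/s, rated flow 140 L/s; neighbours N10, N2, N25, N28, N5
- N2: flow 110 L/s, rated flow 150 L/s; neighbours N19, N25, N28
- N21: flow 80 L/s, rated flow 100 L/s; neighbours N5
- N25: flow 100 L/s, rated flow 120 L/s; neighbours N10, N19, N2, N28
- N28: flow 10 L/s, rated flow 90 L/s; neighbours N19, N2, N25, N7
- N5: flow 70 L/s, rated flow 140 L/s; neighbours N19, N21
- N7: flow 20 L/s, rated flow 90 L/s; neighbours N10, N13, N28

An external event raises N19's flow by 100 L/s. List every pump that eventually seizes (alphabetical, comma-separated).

N10, N13, N19, N2, N25, N28, N7

Round 1 — N19 at 190 > 140. N19 seizes.
  N19 sheds 190 L/s to N10, N2, N25, N28, N5: 38 each.
    N10: 60+38 = 98 ≤ 150
    N2: 110+38 = 148 ≤ 150
    N25: 100+38 = 138 > 120
    N28: 10+38 = 48 ≤ 90
    N5: 70+38 = 108 ≤ 140
Round 2 — N25 seizes.
  N25 sheds 138 L/s to N10, N2, N28: 46 each.
    N10: 98+46 = 144 ≤ 150
    N2: 148+46 = 194 > 150
    N28: 48+46 = 94 > 90
Round 3 — N2, N28 seize.
  N2 sheds 194 L/s: no online neighbours, lost.
  N28 sheds 94 L/s to N7: 94 each.
    N7: 20+94 = 114 > 90
Round 4 — N7 seizes.
  N7 sheds 114 L/s to N10, N13: 57 each.
    N10: 144+57 = 201 > 150
    N13: 80+57 = 137 > 120
Round 5 — N10, N13 seize.
  N10 sheds 201 L/s: no online neighbours, lost.
  N13 sheds 137 L/s: no online neighbours, lost.
No further seizures.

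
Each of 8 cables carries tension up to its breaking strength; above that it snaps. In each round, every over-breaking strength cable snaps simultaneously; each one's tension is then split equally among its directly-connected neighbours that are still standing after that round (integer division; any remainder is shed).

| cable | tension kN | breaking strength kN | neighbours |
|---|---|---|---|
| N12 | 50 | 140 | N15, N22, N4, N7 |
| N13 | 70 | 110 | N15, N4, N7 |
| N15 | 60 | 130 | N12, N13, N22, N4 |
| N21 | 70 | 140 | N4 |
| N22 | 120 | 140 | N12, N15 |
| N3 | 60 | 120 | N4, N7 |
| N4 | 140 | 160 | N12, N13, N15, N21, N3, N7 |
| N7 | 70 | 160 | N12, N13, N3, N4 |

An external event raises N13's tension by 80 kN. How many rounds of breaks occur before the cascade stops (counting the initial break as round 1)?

Round 1 — N13 at 150 > 110. N13 snaps.
  N13 sheds 150 kN to N15, N4, N7: 50 each.
    N15: 60+50 = 110 ≤ 130
    N4: 140+50 = 190 > 160
    N7: 70+50 = 120 ≤ 160
Round 2 — N4 snaps.
  N4 sheds 190 kN to N12, N15, N21, N3, N7: 38 each.
    N12: 50+38 = 88 ≤ 140
    N15: 110+38 = 148 > 130
    N21: 70+38 = 108 ≤ 140
    N3: 60+38 = 98 ≤ 120
    N7: 120+38 = 158 ≤ 160
Round 3 — N15 snaps.
  N15 sheds 148 kN to N12, N22: 74 each.
    N12: 88+74 = 162 > 140
    N22: 120+74 = 194 > 140
Round 4 — N12, N22 snap.
  N12 sheds 162 kN to N7: 162 each.
    N7: 158+162 = 320 > 160
  N22 sheds 194 kN: no online neighbours, lost.
Round 5 — N7 snaps.
  N7 sheds 320 kN to N3: 320 each.
    N3: 98+320 = 418 > 120
Round 6 — N3 snaps.
  N3 sheds 418 kN: no online neighbours, lost.
No further breaks.

6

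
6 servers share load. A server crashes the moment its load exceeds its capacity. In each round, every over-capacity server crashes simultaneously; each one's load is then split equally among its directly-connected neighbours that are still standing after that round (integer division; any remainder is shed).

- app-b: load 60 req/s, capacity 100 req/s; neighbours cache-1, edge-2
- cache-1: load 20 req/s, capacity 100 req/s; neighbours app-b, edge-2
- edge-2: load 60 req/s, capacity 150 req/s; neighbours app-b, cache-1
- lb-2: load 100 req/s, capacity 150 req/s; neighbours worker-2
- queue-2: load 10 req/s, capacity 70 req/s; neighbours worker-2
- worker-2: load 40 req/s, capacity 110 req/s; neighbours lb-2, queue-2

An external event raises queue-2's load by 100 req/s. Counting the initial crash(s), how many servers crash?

Round 1 — queue-2 at 110 > 70. queue-2 crashes.
  queue-2 sheds 110 req/s to worker-2: 110 each.
    worker-2: 40+110 = 150 > 110
Round 2 — worker-2 crashes.
  worker-2 sheds 150 req/s to lb-2: 150 each.
    lb-2: 100+150 = 250 > 150
Round 3 — lb-2 crashes.
  lb-2 sheds 250 req/s: no online neighbours, lost.
No further crashes.

3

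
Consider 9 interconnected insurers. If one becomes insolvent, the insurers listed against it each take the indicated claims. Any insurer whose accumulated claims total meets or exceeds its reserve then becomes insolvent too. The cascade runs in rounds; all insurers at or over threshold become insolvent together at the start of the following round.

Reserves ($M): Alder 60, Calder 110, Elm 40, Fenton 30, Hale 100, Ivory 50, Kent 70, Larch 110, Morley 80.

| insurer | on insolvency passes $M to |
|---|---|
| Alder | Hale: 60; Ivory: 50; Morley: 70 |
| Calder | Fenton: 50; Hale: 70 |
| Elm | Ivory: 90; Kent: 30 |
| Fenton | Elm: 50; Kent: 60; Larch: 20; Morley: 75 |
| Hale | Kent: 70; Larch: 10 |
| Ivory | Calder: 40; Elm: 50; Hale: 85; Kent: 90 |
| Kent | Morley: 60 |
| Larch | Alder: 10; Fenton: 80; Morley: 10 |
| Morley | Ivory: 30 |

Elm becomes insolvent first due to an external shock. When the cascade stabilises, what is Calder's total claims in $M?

40

Round 1 — Elm becomes insolvent (initial).
  Ivory: +90 → 90 ≥ 50
  Kent: +30 → 30 < 70
Round 2 — Ivory becomes insolvent.
  Calder: +40 → 40 < 110
  Hale: +85 → 85 < 100
  Kent: +90 → 120 ≥ 70
Round 3 — Kent becomes insolvent.
  Morley: +60 → 60 < 80
No further insolvencies.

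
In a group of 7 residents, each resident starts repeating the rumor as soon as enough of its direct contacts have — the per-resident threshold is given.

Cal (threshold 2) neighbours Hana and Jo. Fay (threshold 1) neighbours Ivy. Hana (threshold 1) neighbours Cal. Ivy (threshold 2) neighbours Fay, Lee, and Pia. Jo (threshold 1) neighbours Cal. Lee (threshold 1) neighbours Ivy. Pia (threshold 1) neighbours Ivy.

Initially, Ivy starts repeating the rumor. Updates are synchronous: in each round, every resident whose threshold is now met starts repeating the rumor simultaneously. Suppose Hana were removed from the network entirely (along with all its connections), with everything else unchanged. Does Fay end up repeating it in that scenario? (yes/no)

With Hana removed:
Round 1 — Ivy starts repeating the rumor (initial).
Round 2 — checking thresholds:
  Fay: 1 of 1 neighbours ≥ 1, starts repeating the rumor.
  Lee: 1 of 1 neighbours ≥ 1, starts repeating the rumor.
  Pia: 1 of 1 neighbours ≥ 1, starts repeating the rumor.
Round 3 — no new spreads; cascade stops.

yes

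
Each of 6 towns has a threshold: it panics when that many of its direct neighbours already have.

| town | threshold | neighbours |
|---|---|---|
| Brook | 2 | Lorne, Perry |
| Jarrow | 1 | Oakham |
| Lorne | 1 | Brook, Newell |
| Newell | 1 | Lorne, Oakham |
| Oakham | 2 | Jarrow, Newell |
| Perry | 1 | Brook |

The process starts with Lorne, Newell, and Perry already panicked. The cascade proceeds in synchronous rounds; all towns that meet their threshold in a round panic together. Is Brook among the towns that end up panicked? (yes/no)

yes

Round 1 — Lorne, Newell, Perry panic (initial).
Round 2 — checking thresholds:
  Brook: 2 of 2 neighbours ≥ 2, panics.
  Oakham: 1 of 2 neighbours < 2, not yet.
Round 3 — no new panics; cascade stops.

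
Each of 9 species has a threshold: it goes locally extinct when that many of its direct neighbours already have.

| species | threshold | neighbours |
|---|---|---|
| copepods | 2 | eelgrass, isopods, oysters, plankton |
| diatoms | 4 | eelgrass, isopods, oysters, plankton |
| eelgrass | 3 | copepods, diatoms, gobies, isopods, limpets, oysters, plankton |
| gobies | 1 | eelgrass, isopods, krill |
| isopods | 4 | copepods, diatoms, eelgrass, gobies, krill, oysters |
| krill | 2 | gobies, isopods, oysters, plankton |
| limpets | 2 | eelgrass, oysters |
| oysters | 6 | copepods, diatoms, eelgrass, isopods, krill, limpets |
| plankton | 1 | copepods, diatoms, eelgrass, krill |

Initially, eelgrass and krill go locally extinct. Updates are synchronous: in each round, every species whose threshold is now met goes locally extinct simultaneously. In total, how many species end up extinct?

Round 1 — eelgrass, krill go locally extinct (initial).
Round 2 — checking thresholds:
  copepods: 1 of 4 neighbours < 2, holds.
  diatoms: 1 of 4 neighbours < 4, holds.
  gobies: 2 of 3 neighbours ≥ 1, goes locally extinct.
  isopods: 2 of 6 neighbours < 4, holds.
  limpets: 1 of 2 neighbours < 2, holds.
  oysters: 2 of 6 neighbours < 6, holds.
  plankton: 2 of 4 neighbours ≥ 1, goes locally extinct.
Round 3 — checking thresholds:
  copepods: 2 of 4 neighbours ≥ 2, goes locally extinct.
  diatoms: 2 of 4 neighbours < 4, holds.
  isopods: 3 of 6 neighbours < 4, holds.
  limpets: 1 of 2 neighbours < 2, holds.
  oysters: 2 of 6 neighbours < 6, holds.
Round 4 — checking thresholds:
  diatoms: 2 of 4 neighbours < 4, holds.
  isopods: 4 of 6 neighbours ≥ 4, goes locally extinct.
  limpets: 1 of 2 neighbours < 2, holds.
  oysters: 3 of 6 neighbours < 6, holds.
Round 5 — no new extinctions; cascade stops.

6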